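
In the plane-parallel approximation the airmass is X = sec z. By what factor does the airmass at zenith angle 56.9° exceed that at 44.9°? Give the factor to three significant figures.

X(56.9°)/X(44.9°) = sec 56.9° / sec 44.9° = cos 44.9° / cos 56.9° = 0.7083/0.5461 = 1.2971.

1.30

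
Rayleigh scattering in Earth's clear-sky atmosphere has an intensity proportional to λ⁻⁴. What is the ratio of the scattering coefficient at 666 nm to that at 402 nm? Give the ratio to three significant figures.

Rayleigh scattering ∝ λ⁻⁴, so the ratio of coefficients is the inverse fourth power of the wavelength ratio.
σ(666)/σ(402) = (402/666)⁴ = (0.6036)⁴ = 0.1327.

0.133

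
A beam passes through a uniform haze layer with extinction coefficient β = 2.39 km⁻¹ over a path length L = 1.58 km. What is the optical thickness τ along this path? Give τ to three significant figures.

3.78

τ = β·L = 2.39 × 1.58 = 3.7762.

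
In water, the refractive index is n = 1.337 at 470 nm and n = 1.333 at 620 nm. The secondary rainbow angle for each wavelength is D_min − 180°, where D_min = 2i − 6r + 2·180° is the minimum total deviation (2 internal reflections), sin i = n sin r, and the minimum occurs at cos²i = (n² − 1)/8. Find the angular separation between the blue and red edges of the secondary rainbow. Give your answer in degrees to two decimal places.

At 470 nm (n = 1.337): cos²i = 0.09845 → i = 71.714°, r = 45.249°, D_min = 231.934°, rainbow angle = 51.934°.
At 620 nm (n = 1.333): cos²i = 0.09711 → i = 71.843°, r = 45.466°, D_min = 230.891°, rainbow angle = 50.891°.
Angular width = |51.934° − 50.891°| = 1.043°.

1.04°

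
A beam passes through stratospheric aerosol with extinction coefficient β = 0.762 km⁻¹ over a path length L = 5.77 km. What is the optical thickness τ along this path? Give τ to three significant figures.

4.40

τ = β·L = 0.762 × 5.77 = 4.3967.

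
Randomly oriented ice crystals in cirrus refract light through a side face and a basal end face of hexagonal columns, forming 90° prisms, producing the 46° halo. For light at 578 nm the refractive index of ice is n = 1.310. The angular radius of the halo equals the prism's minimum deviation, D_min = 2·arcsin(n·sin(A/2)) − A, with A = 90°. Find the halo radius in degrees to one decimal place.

n·sin(A/2) = 1.310 × sin 45° = 1.310 × 0.7071 = 0.9263.
D_min = 2·arcsin(0.9263) − 90° = 2 × 67.867° − 90° = 45.733°.

45.7°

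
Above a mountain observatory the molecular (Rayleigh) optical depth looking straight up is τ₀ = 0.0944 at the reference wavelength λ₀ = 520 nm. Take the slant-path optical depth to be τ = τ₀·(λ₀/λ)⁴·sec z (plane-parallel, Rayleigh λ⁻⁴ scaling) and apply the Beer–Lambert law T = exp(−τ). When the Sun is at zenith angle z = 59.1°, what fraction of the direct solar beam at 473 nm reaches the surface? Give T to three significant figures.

sec 59.1° = 1.9473.
τ = 0.0944 × (520/473)⁴ × 1.9473 = 0.0944 × 1.4607 × 1.9473 = 0.2685.
T = exp(−0.2685) = 0.7645.

0.765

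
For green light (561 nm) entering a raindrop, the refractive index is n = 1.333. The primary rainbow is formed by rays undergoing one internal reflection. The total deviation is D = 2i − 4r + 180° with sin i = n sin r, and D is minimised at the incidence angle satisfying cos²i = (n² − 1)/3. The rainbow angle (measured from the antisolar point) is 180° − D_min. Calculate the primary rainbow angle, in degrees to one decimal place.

42.1°

cos²i = (1.77689 − 1)/3 = 0.25896; i = arccos(0.50888) = 59.410°.
sin r = sin 59.410°/1.333 = 0.64579; r = 40.225°.
D_min = 2·59.410° − 4·40.225° + 180° = 137.922°.
Rainbow angle = 180° − D_min = 42.078°.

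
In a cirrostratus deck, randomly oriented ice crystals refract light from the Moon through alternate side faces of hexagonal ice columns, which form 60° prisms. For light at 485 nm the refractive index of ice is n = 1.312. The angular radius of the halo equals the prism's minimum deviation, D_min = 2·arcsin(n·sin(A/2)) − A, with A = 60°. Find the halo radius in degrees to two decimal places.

21.99°

n·sin(A/2) = 1.312 × sin 30° = 1.312 × 0.5000 = 0.6560.
D_min = 2·arcsin(0.6560) − 60° = 2 × 40.996° − 60° = 21.991°.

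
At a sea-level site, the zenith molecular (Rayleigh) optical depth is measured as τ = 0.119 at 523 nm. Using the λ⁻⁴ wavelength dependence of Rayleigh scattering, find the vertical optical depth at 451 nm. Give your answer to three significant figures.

τ(451 nm) = τ(523 nm) × (523/451)⁴ = 0.119 × (1.1596)⁴ = 0.119 × 1.8084 = 0.2152.

0.215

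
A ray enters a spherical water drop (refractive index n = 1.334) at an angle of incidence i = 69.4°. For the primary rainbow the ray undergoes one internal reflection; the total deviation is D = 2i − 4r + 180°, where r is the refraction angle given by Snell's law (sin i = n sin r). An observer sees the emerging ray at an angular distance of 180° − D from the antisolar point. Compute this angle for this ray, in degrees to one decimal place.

sin r = sin 69.4° / 1.334 = 0.9361/1.334 = 0.7017; r = 44.56°.
D = 2·69.4° − 4·44.56° + 180° = 138.80° − 178.25° + 180° = 140.55°.
Angle from antisolar point = 180° − D = 39.45°.

39.5°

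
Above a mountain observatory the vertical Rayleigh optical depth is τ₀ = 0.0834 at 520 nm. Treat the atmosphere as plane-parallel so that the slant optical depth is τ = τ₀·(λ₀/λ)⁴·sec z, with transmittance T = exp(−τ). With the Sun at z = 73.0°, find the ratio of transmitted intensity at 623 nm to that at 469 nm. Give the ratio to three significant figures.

1.34

Airmass: sec 73.0° = 3.4203.
τ(623 nm) = 0.0834 × (520/623)⁴ × 3.4203 = 0.0834 × 0.4854 × 3.4203 = 0.1384.
τ(469 nm) = 0.0834 × (520/469)⁴ × 3.4203 = 0.0834 × 1.5112 × 3.4203 = 0.4311.
T(623)/T(469) = exp(τ_B − τ_A) = exp(0.2926) = 1.3399.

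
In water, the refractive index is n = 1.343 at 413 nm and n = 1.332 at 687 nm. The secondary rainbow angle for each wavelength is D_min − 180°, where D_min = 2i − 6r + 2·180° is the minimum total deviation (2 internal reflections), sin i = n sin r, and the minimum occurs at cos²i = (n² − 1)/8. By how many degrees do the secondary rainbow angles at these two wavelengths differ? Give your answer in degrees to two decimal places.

At 413 nm (n = 1.343): cos²i = 0.10046 → i = 71.522°, r = 44.928°, D_min = 233.478°, rainbow angle = 53.478°.
At 687 nm (n = 1.332): cos²i = 0.09678 → i = 71.875°, r = 45.520°, D_min = 230.628°, rainbow angle = 50.628°.
Angular width = |53.478° − 50.628°| = 2.849°.

2.85°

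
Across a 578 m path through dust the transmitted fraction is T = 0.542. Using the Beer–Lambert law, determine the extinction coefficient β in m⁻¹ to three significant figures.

0.00106 m⁻¹

Beer–Lambert: T = exp(−βL) ⇒ β = −ln(T)/L = −ln(0.542)/578 = 0.6125/578 = 0.00106 m⁻¹.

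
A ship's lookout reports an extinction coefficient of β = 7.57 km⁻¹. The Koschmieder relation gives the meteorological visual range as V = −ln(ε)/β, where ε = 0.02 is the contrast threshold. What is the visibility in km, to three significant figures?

V = −ln(0.02) / 7.57 = 3.912 / 7.57 = 0.5168 km.

0.517 km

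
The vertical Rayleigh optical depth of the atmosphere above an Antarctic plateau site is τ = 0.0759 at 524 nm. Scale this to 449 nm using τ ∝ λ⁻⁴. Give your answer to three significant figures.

τ(449 nm) = τ(524 nm) × (524/449)⁴ = 0.0759 × (1.1670)⁴ = 0.0759 × 1.8550 = 0.1408.

0.141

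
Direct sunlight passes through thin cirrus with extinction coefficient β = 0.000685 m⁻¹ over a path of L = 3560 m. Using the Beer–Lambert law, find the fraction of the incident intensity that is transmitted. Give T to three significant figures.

τ = β·L = 0.000685 × 3560 = 2.4386.
T = exp(−2.4386) = 0.0873.

0.0873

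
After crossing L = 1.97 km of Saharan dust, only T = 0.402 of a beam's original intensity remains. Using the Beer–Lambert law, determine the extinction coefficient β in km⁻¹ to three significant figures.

Beer–Lambert: T = exp(−βL) ⇒ β = −ln(T)/L = −ln(0.402)/1.97 = 0.9113/1.97 = 0.4626 km⁻¹.

0.463 km⁻¹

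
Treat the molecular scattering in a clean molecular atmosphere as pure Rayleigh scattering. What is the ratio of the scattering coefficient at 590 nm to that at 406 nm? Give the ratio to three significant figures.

0.224

Rayleigh scattering ∝ λ⁻⁴, so the ratio of coefficients is the inverse fourth power of the wavelength ratio.
σ(590)/σ(406) = (406/590)⁴ = (0.6881)⁴ = 0.2242.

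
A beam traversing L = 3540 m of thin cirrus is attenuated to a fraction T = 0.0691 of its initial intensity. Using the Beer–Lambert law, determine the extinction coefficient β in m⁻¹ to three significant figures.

Beer–Lambert: T = exp(−βL) ⇒ β = −ln(T)/L = −ln(0.0691)/3540 = 2.6722/3540 = 0.0007549 m⁻¹.

0.000755 m⁻¹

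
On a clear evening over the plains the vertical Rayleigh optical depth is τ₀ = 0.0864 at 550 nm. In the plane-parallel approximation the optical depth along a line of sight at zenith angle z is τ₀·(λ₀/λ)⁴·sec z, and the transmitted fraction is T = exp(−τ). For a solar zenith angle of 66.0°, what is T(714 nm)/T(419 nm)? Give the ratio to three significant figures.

1.74

Airmass: sec 66.0° = 2.4586.
τ(714 nm) = 0.0864 × (550/714)⁴ × 2.4586 = 0.0864 × 0.3521 × 2.4586 = 0.0748.
τ(419 nm) = 0.0864 × (550/419)⁴ × 2.4586 = 0.0864 × 2.9689 × 2.4586 = 0.6307.
T(714)/T(419) = exp(τ_B − τ_A) = exp(0.5559) = 1.7435.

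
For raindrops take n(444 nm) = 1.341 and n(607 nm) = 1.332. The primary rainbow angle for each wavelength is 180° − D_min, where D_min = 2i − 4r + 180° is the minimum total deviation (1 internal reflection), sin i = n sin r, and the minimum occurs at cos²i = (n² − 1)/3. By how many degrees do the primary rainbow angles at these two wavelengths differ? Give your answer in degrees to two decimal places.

1.29°

At 444 nm (n = 1.341): cos²i = 0.26609 → i = 58.946°, r = 39.705°, D_min = 139.071°, rainbow angle = 40.929°.
At 607 nm (n = 1.332): cos²i = 0.25807 → i = 59.469°, r = 40.290°, D_min = 137.776°, rainbow angle = 42.224°.
Angular width = |40.929° − 42.224°| = 1.295°.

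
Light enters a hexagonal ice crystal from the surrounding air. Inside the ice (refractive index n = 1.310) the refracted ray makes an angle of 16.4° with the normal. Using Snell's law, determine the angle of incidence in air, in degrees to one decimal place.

21.7°

Snell: sin θ_i = n · sin θ_r = 1.310 × sin 16.4° = 1.310 × 0.2823 = 0.3699.
θ_i = arcsin(0.3699) = 21.71°.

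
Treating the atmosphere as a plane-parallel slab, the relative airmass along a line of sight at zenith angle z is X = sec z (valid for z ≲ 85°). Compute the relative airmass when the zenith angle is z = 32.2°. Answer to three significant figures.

1.18

X = sec z = 1/cos 32.2° = 1/0.8462 = 1.1818.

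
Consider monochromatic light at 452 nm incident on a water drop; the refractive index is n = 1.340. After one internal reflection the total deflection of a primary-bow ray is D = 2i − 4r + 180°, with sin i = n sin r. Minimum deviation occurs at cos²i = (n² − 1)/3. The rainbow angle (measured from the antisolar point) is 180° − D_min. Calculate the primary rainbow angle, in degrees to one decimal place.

41.1°

cos²i = (1.79560 − 1)/3 = 0.26520; i = arccos(0.51498) = 59.004°.
sin r = sin 59.004°/1.340 = 0.63971; r = 39.770°.
D_min = 2·59.004° − 4·39.770° + 180° = 138.929°.
Rainbow angle = 180° − D_min = 41.071°.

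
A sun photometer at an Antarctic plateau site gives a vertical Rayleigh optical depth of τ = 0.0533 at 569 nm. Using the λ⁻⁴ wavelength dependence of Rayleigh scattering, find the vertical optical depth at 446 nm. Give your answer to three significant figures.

τ(446 nm) = τ(569 nm) × (569/446)⁴ = 0.0533 × (1.2758)⁴ = 0.0533 × 2.6492 = 0.1412.

0.141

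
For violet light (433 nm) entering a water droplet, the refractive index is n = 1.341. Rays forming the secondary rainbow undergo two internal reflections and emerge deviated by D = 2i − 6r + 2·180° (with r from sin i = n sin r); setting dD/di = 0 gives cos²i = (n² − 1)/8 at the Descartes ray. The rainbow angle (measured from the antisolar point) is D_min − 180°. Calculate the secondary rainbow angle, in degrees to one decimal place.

53.0°

cos²i = (1.79828 − 1)/8 = 0.09979; i = arccos(0.31589) = 71.586°.
sin r = sin 71.586°/1.341 = 0.70753; r = 45.034°.
D_min = 2·71.586° − 6·45.034° + 360° = 232.966°.
Rainbow angle = D_min − 180° = 52.966°.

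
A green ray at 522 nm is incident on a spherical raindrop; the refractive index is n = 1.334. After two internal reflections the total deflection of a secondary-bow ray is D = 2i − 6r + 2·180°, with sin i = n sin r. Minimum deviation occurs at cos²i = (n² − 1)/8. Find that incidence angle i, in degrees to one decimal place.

71.8°

cos²i = (1.334² − 1)/8 = (1.77956 − 1)/8 = 0.09744.
cos i = 0.31216, so i = 71.810°.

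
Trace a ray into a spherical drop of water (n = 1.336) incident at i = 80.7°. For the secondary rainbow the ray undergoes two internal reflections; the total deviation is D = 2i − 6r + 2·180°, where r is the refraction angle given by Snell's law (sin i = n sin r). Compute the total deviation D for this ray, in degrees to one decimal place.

sin r = sin 80.7° / 1.336 = 0.9869/1.336 = 0.7387; r = 47.62°.
D = 2·80.7° − 6·47.62° + 2·180° = 161.40° − 285.71° + 360° = 235.69°.

235.7°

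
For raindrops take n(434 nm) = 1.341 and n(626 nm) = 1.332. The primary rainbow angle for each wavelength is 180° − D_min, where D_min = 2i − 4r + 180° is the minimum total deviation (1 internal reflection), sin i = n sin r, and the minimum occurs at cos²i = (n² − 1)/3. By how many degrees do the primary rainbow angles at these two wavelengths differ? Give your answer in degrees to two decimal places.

1.29°

At 434 nm (n = 1.341): cos²i = 0.26609 → i = 58.946°, r = 39.705°, D_min = 139.071°, rainbow angle = 40.929°.
At 626 nm (n = 1.332): cos²i = 0.25807 → i = 59.469°, r = 40.290°, D_min = 137.776°, rainbow angle = 42.224°.
Angular width = |40.929° − 42.224°| = 1.295°.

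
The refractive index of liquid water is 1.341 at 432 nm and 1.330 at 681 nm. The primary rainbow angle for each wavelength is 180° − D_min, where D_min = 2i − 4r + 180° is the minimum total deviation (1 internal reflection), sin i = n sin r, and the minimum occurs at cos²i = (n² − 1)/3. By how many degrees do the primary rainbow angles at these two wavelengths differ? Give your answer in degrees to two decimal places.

1.59°

At 432 nm (n = 1.341): cos²i = 0.26609 → i = 58.946°, r = 39.705°, D_min = 139.071°, rainbow angle = 40.929°.
At 681 nm (n = 1.330): cos²i = 0.25630 → i = 59.585°, r = 40.422°, D_min = 137.484°, rainbow angle = 42.516°.
Angular width = |40.929° − 42.516°| = 1.588°.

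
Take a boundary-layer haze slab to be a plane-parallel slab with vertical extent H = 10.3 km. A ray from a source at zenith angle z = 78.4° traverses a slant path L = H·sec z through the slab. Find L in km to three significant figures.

51.2 km

sec z = 1/cos 78.4° = 4.9732.
L = 10.3 × 4.9732 = 51.224 km.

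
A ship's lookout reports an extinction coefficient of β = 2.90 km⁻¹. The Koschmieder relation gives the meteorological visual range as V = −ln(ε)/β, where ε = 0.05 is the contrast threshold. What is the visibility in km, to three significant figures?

1.03 km

V = −ln(0.05) / 2.90 = 2.996 / 2.90 = 1.0330 km.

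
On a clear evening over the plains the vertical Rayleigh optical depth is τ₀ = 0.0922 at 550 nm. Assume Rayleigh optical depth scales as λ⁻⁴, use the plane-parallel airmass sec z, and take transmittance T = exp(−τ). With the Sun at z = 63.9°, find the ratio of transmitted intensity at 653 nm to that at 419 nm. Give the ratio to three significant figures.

Airmass: sec 63.9° = 2.2730.
τ(653 nm) = 0.0922 × (550/653)⁴ × 2.2730 = 0.0922 × 0.5033 × 2.2730 = 0.1055.
τ(419 nm) = 0.0922 × (550/419)⁴ × 2.2730 = 0.0922 × 2.9689 × 2.2730 = 0.6222.
T(653)/T(419) = exp(τ_B − τ_A) = exp(0.5167) = 1.6765.

1.68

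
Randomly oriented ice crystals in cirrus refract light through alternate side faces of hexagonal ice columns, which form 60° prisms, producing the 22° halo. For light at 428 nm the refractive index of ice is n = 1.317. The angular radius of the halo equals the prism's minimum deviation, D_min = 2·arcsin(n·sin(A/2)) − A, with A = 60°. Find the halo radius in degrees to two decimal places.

22.37°

n·sin(A/2) = 1.317 × sin 30° = 1.317 × 0.5000 = 0.6585.
D_min = 2·arcsin(0.6585) − 60° = 2 × 41.186° − 60° = 22.371°.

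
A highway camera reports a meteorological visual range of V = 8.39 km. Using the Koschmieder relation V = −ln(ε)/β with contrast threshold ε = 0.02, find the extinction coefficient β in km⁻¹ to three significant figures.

0.466 km⁻¹

β = −ln(0.02) / V = 3.912 / 8.39 = 0.4663 km⁻¹.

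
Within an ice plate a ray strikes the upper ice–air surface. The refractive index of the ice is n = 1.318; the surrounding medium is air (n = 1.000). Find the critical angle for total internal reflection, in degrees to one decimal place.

49.4°

sin θ_c = n_air / n = 1.000 / 1.318 = 0.7587.
θ_c = arcsin(0.7587) = 49.35°.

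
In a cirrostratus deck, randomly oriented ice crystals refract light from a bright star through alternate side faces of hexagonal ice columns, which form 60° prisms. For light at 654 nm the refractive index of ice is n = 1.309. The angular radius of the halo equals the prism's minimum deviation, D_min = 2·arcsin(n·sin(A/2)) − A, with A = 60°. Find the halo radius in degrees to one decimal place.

n·sin(A/2) = 1.309 × sin 30° = 1.309 × 0.5000 = 0.6545.
D_min = 2·arcsin(0.6545) − 60° = 2 × 40.882° − 60° = 21.763°.

21.8°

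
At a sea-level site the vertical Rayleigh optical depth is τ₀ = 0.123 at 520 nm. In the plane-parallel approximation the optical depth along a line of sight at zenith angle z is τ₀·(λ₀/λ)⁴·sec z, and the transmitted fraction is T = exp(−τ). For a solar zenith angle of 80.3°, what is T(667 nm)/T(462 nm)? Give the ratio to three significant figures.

Airmass: sec 80.3° = 5.9351.
τ(667 nm) = 0.123 × (520/667)⁴ × 5.9351 = 0.123 × 0.3694 × 5.9351 = 0.2697.
τ(462 nm) = 0.123 × (520/462)⁴ × 5.9351 = 0.123 × 1.6049 × 5.9351 = 1.1716.
T(667)/T(462) = exp(τ_B − τ_A) = exp(0.9019) = 2.4643.

2.46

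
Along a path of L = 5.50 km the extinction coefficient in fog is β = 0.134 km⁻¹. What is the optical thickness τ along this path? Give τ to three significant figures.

τ = β·L = 0.134 × 5.50 = 0.7370.

0.737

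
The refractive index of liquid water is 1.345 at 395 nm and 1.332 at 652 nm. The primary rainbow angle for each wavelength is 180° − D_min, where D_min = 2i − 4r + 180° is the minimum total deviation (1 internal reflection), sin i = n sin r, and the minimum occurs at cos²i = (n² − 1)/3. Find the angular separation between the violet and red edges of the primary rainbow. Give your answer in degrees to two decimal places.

At 395 nm (n = 1.345): cos²i = 0.26967 → i = 58.715°, r = 39.448°, D_min = 139.635°, rainbow angle = 40.365°.
At 652 nm (n = 1.332): cos²i = 0.25807 → i = 59.469°, r = 40.290°, D_min = 137.776°, rainbow angle = 42.224°.
Angular width = |40.365° − 42.224°| = 1.859°.

1.86°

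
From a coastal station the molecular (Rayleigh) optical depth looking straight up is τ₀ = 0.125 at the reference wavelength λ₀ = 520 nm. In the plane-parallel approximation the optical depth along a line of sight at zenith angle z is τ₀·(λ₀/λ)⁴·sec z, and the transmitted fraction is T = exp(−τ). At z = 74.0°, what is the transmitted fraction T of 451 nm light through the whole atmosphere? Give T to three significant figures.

0.449

sec 74.0° = 3.6280.
τ = 0.125 × (520/451)⁴ × 3.6280 = 0.125 × 1.7673 × 3.6280 = 0.8015.
T = exp(−0.8015) = 0.4487.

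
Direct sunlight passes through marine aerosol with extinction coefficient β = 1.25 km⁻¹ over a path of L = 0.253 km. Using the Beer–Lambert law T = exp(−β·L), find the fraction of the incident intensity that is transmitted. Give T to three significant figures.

0.729

τ = β·L = 1.25 × 0.253 = 0.3163.
T = exp(−0.3163) = 0.7289.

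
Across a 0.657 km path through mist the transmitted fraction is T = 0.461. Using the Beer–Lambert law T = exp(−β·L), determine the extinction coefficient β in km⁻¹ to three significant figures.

1.18 km⁻¹

Beer–Lambert: T = exp(−βL) ⇒ β = −ln(T)/L = −ln(0.461)/0.657 = 0.7744/0.657 = 1.179 km⁻¹.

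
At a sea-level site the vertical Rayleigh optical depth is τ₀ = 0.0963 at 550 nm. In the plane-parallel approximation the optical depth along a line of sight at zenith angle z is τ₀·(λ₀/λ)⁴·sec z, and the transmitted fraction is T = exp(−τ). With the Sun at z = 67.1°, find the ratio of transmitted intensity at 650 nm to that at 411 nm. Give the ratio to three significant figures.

Airmass: sec 67.1° = 2.5699.
τ(650 nm) = 0.0963 × (550/650)⁴ × 2.5699 = 0.0963 × 0.5126 × 2.5699 = 0.1269.
τ(411 nm) = 0.0963 × (550/411)⁴ × 2.5699 = 0.0963 × 3.2069 × 2.5699 = 0.7936.
T(650)/T(411) = exp(τ_B − τ_A) = exp(0.6668) = 1.9479.

1.95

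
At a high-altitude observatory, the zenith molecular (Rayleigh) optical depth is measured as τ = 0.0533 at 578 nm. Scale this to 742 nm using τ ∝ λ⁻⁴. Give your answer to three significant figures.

0.0196

τ(742 nm) = τ(578 nm) × (578/742)⁴ = 0.0533 × (0.7790)⁴ = 0.0533 × 0.3682 = 0.0196.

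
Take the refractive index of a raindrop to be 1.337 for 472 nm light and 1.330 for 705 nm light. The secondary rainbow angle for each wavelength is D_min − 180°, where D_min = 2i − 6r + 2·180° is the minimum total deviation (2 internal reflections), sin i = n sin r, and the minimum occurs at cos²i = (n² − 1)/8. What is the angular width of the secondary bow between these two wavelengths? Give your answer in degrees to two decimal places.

At 472 nm (n = 1.337): cos²i = 0.09845 → i = 71.714°, r = 45.249°, D_min = 231.934°, rainbow angle = 51.934°.
At 705 nm (n = 1.330): cos²i = 0.09611 → i = 71.940°, r = 45.630°, D_min = 230.101°, rainbow angle = 50.101°.
Angular width = |51.934° − 50.101°| = 1.832°.

1.83°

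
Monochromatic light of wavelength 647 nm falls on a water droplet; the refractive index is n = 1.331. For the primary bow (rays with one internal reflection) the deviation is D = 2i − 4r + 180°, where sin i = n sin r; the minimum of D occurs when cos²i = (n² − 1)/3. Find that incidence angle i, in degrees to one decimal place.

59.5°

cos²i = (1.331² − 1)/3 = (1.77156 − 1)/3 = 0.25719.
cos i = 0.50714, so i = 59.527°.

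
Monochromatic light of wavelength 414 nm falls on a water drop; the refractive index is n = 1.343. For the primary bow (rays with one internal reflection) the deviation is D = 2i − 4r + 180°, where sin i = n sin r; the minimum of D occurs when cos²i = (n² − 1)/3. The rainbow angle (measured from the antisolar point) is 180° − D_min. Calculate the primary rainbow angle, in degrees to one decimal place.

cos²i = (1.80365 − 1)/3 = 0.26788; i = arccos(0.51757) = 58.830°.
sin r = sin 58.830°/1.343 = 0.63711; r = 39.577°.
D_min = 2·58.830° − 4·39.577° + 180° = 139.354°.
Rainbow angle = 180° − D_min = 40.646°.

40.6°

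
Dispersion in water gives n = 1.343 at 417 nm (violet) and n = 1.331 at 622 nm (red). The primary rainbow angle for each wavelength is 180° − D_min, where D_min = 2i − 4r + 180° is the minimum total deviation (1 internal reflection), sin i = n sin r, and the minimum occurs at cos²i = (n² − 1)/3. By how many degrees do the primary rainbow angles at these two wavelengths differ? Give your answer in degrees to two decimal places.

1.72°

At 417 nm (n = 1.343): cos²i = 0.26788 → i = 58.830°, r = 39.577°, D_min = 139.354°, rainbow angle = 40.646°.
At 622 nm (n = 1.331): cos²i = 0.25719 → i = 59.527°, r = 40.356°, D_min = 137.630°, rainbow angle = 42.370°.
Angular width = |40.646° − 42.370°| = 1.724°.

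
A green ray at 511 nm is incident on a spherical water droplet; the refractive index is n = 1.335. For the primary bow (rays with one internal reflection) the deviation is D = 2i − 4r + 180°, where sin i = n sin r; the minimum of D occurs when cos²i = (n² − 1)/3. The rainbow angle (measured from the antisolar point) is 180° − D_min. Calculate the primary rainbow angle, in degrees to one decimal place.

cos²i = (1.78222 − 1)/3 = 0.26074; i = arccos(0.51063) = 59.294°.
sin r = sin 59.294°/1.335 = 0.64405; r = 40.094°.
D_min = 2·59.294° − 4·40.094° + 180° = 138.212°.
Rainbow angle = 180° − D_min = 41.788°.

41.8°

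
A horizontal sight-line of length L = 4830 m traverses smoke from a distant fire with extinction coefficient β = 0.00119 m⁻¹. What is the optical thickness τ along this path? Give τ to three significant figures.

τ = β·L = 0.00119 × 4830 = 5.7477.

5.75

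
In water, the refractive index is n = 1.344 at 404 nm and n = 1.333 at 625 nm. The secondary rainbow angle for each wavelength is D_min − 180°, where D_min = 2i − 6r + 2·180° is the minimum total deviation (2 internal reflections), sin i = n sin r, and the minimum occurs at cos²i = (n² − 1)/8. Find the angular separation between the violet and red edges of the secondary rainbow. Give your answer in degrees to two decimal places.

At 404 nm (n = 1.344): cos²i = 0.10079 → i = 71.490°, r = 44.874°, D_min = 233.733°, rainbow angle = 53.733°.
At 625 nm (n = 1.333): cos²i = 0.09711 → i = 71.843°, r = 45.466°, D_min = 230.891°, rainbow angle = 50.891°.
Angular width = |53.733° − 50.891°| = 2.842°.

2.84°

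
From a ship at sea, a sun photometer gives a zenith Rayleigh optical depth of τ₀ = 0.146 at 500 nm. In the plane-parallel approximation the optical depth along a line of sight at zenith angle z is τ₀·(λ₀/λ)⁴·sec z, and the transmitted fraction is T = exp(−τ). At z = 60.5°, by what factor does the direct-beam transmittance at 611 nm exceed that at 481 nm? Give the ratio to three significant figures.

1.24

Airmass: sec 60.5° = 2.0308.
τ(611 nm) = 0.146 × (500/611)⁴ × 2.0308 = 0.146 × 0.4485 × 2.0308 = 0.1330.
τ(481 nm) = 0.146 × (500/481)⁴ × 2.0308 = 0.146 × 1.1676 × 2.0308 = 0.3462.
T(611)/T(481) = exp(τ_B − τ_A) = exp(0.2132) = 1.2377.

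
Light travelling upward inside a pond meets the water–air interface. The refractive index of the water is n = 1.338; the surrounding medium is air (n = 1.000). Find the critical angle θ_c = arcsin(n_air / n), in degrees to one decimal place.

48.4°

sin θ_c = n_air / n = 1.000 / 1.338 = 0.7474.
θ_c = arcsin(0.7474) = 48.36°.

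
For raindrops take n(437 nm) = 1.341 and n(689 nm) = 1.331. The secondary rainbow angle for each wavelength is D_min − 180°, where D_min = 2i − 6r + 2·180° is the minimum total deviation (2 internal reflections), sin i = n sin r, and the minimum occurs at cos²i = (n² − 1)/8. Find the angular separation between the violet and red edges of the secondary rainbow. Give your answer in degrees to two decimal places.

At 437 nm (n = 1.341): cos²i = 0.09979 → i = 71.586°, r = 45.034°, D_min = 232.966°, rainbow angle = 52.966°.
At 689 nm (n = 1.331): cos²i = 0.09645 → i = 71.907°, r = 45.575°, D_min = 230.365°, rainbow angle = 50.365°.
Angular width = |52.966° − 50.365°| = 2.601°.

2.60°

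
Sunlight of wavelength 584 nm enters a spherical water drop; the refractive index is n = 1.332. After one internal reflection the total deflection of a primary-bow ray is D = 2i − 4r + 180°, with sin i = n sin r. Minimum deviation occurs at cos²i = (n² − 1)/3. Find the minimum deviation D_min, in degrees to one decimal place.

cos²i = (1.77422 − 1)/3 = 0.25807; i = arccos(0.50801) = 59.469°.
sin r = sin 59.469°/1.332 = 0.64666; r = 40.290°.
D_min = 2·59.469° − 4·40.290° + 180° = 137.776°.

137.8°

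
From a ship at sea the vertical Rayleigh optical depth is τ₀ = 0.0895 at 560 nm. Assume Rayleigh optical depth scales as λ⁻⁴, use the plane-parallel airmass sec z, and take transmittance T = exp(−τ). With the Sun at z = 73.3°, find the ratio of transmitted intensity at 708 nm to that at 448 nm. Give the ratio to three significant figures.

Airmass: sec 73.3° = 3.4799.
τ(708 nm) = 0.0895 × (560/708)⁴ × 3.4799 = 0.0895 × 0.3914 × 3.4799 = 0.1219.
τ(448 nm) = 0.0895 × (560/448)⁴ × 3.4799 = 0.0895 × 2.4414 × 3.4799 = 0.7604.
T(708)/T(448) = exp(τ_B − τ_A) = exp(0.6385) = 1.8936.

1.89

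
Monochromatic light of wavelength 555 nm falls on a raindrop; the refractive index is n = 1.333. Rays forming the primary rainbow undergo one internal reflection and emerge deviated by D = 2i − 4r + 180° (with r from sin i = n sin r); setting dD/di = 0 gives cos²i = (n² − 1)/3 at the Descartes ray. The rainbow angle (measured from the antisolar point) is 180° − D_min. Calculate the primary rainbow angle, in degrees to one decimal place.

cos²i = (1.77689 − 1)/3 = 0.25896; i = arccos(0.50888) = 59.410°.
sin r = sin 59.410°/1.333 = 0.64579; r = 40.225°.
D_min = 2·59.410° − 4·40.225° + 180° = 137.922°.
Rainbow angle = 180° − D_min = 42.078°.

42.1°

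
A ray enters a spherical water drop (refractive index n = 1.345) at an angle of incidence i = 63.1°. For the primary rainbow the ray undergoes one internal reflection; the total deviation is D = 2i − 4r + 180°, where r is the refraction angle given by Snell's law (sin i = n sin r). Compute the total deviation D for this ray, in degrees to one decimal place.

140.1°

sin r = sin 63.1° / 1.345 = 0.8918/1.345 = 0.6630; r = 41.53°.
D = 2·63.1° − 4·41.53° + 180° = 126.20° − 166.13° + 180° = 140.07°.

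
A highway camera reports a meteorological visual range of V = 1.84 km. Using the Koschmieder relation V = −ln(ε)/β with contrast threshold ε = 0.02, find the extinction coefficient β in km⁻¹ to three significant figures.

β = −ln(0.02) / V = 3.912 / 1.84 = 2.1261 km⁻¹.

2.13 km⁻¹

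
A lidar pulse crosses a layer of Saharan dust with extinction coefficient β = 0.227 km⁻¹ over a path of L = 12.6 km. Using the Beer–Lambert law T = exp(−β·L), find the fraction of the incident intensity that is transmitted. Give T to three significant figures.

0.0573

τ = β·L = 0.227 × 12.6 = 2.8602.
T = exp(−2.8602) = 0.0573.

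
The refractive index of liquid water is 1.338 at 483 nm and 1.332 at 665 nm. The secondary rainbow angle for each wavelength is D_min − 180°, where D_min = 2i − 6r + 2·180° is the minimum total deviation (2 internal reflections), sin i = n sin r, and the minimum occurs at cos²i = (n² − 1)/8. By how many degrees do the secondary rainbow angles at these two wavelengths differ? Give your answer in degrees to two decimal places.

1.56°

At 483 nm (n = 1.338): cos²i = 0.09878 → i = 71.682°, r = 45.195°, D_min = 232.193°, rainbow angle = 52.193°.
At 665 nm (n = 1.332): cos²i = 0.09678 → i = 71.875°, r = 45.520°, D_min = 230.628°, rainbow angle = 50.628°.
Angular width = |52.193° − 50.628°| = 1.564°.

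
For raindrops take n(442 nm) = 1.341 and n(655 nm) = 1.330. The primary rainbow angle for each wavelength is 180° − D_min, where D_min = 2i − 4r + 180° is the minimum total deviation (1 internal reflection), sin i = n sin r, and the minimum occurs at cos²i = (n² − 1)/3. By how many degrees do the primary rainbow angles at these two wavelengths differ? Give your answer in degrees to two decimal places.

1.59°

At 442 nm (n = 1.341): cos²i = 0.26609 → i = 58.946°, r = 39.705°, D_min = 139.071°, rainbow angle = 40.929°.
At 655 nm (n = 1.330): cos²i = 0.25630 → i = 59.585°, r = 40.422°, D_min = 137.484°, rainbow angle = 42.516°.
Angular width = |40.929° − 42.516°| = 1.588°.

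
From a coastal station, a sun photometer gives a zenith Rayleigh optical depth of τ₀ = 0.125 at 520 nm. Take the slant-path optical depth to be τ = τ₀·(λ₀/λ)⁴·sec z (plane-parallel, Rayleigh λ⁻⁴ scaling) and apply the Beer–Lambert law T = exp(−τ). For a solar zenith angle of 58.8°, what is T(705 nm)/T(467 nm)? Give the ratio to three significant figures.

Airmass: sec 58.8° = 1.9304.
τ(705 nm) = 0.125 × (520/705)⁴ × 1.9304 = 0.125 × 0.2960 × 1.9304 = 0.0714.
τ(467 nm) = 0.125 × (520/467)⁴ × 1.9304 = 0.125 × 1.5373 × 1.9304 = 0.3709.
T(705)/T(467) = exp(τ_B − τ_A) = exp(0.2995) = 1.3492.

1.35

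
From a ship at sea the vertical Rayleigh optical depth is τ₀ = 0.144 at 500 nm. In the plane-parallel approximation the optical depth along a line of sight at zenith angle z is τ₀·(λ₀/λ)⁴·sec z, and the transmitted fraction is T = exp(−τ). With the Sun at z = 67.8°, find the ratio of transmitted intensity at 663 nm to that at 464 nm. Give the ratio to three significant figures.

1.48

Airmass: sec 67.8° = 2.6466.
τ(663 nm) = 0.144 × (500/663)⁴ × 2.6466 = 0.144 × 0.3235 × 2.6466 = 0.1233.
τ(464 nm) = 0.144 × (500/464)⁴ × 2.6466 = 0.144 × 1.3484 × 2.6466 = 0.5139.
T(663)/T(464) = exp(τ_B − τ_A) = exp(0.3906) = 1.4779.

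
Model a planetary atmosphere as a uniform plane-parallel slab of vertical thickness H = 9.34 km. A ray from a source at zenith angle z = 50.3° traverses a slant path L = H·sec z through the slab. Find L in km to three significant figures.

14.6 km

sec z = 1/cos 50.3° = 1.5655.
L = 9.34 × 1.5655 = 14.622 km.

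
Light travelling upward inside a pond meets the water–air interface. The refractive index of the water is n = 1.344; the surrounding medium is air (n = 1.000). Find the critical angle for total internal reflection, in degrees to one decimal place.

sin θ_c = n_air / n = 1.000 / 1.344 = 0.7440.
θ_c = arcsin(0.7440) = 48.08°.

48.1°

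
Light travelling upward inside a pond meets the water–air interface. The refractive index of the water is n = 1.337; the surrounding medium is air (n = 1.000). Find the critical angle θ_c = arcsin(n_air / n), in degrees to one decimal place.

sin θ_c = n_air / n = 1.000 / 1.337 = 0.7479.
θ_c = arcsin(0.7479) = 48.41°.

48.4°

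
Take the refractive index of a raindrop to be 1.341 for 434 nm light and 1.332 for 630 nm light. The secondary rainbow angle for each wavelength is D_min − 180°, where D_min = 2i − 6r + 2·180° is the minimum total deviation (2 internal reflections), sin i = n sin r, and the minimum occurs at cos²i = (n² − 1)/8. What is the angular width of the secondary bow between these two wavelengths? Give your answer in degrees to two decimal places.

2.34°

At 434 nm (n = 1.341): cos²i = 0.09979 → i = 71.586°, r = 45.034°, D_min = 232.966°, rainbow angle = 52.966°.
At 630 nm (n = 1.332): cos²i = 0.09678 → i = 71.875°, r = 45.520°, D_min = 230.628°, rainbow angle = 50.628°.
Angular width = |52.966° − 50.628°| = 2.337°.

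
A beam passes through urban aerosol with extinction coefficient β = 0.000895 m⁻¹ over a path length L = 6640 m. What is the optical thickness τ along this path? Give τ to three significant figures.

5.94

τ = β·L = 0.000895 × 6640 = 5.9428.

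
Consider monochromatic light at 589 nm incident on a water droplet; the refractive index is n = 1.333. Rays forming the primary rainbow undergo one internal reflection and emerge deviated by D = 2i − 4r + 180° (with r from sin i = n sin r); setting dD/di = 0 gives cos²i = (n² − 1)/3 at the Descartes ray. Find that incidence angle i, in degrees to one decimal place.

cos²i = (1.333² − 1)/3 = (1.77689 − 1)/3 = 0.25896.
cos i = 0.50888, so i = 59.410°.

59.4°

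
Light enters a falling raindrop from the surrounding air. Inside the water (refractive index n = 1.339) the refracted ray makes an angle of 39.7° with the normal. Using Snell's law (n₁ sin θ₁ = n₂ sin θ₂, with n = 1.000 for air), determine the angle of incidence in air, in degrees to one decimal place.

58.8°

Snell: sin θ_i = n · sin θ_r = 1.339 × sin 39.7° = 1.339 × 0.6388 = 0.8553.
θ_i = arcsin(0.8553) = 58.79°.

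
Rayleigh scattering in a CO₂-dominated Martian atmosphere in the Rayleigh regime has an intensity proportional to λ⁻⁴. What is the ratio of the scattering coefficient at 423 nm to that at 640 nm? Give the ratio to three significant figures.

Rayleigh scattering ∝ λ⁻⁴, so the ratio of coefficients is the inverse fourth power of the wavelength ratio.
σ(423)/σ(640) = (640/423)⁴ = (1.5130)⁴ = 5.24.

5.24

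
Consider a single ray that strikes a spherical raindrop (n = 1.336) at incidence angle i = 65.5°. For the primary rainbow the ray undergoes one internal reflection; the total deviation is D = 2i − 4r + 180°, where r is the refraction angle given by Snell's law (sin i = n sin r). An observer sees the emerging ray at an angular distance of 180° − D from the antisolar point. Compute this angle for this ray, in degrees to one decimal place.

40.7°

sin r = sin 65.5° / 1.336 = 0.9100/1.336 = 0.6811; r = 42.93°.
D = 2·65.5° − 4·42.93° + 180° = 131.00° − 171.72° + 180° = 139.28°.
Angle from antisolar point = 180° − D = 40.72°.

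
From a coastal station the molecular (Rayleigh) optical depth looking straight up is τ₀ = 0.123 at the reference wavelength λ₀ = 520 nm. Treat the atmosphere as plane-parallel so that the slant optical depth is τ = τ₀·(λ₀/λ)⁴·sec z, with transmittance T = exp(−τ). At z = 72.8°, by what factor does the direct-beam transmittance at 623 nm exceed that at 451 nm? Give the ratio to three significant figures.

Airmass: sec 72.8° = 3.3817.
τ(623 nm) = 0.123 × (520/623)⁴ × 3.3817 = 0.123 × 0.4854 × 3.3817 = 0.2019.
τ(451 nm) = 0.123 × (520/451)⁴ × 3.3817 = 0.123 × 1.7673 × 3.3817 = 0.7351.
T(623)/T(451) = exp(τ_B − τ_A) = exp(0.5332) = 1.7044.

1.70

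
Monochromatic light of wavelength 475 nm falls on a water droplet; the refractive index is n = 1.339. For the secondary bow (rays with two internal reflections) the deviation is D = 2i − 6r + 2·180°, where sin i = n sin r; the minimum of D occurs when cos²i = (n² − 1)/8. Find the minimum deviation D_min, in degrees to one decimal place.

232.5°

cos²i = (1.79292 − 1)/8 = 0.09912; i = arccos(0.31483) = 71.650°.
sin r = sin 71.650°/1.339 = 0.70885; r = 45.141°.
D_min = 2·71.650° − 6·45.141° + 360° = 232.451°.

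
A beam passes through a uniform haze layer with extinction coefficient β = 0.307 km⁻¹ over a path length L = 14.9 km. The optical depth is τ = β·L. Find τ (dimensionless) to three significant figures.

4.57

τ = β·L = 0.307 × 14.9 = 4.5743.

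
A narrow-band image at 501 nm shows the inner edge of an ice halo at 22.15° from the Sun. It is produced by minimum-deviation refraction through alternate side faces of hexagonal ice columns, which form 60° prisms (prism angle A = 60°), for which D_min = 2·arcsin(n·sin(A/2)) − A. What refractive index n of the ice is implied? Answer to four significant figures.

Rearranging: n = sin((D_min + A)/2) / sin(A/2).
(D_min + A)/2 = (22.15° + 60°)/2 = 41.075°.
n = sin 41.075° / sin 30° = 0.6570 / 0.5000 = 1.3141.

1.314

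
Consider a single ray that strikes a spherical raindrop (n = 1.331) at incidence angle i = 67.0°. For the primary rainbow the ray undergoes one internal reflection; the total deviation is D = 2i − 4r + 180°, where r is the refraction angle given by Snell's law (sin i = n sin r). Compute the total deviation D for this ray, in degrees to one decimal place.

139.0°

sin r = sin 67.0° / 1.331 = 0.9205/1.331 = 0.6916; r = 43.76°.
D = 2·67.0° − 4·43.76° + 180° = 134.00° − 175.02° + 180° = 138.98°.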